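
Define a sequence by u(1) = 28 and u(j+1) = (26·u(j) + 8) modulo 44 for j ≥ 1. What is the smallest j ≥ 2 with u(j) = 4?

3

u(1) = 28; u(2) = 32; u(3) = 4; u(4) = 24; u(5) = 16; u(6) = 28.
Since u(6) = u(1) = 28, the sequence is periodic with period 5.
The value 4 first appears (with j ≥ 2) at u(3).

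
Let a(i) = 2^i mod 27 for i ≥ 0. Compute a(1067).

Listing terms: a(0) = 1,  a(1) = 2,  a(2) = 4,  a(3) = 8,  a(4) = 16,  a(5) = 5,  a(6) = 10,  a(7) = 20,  a(8) = 13,  a(9) = 26,  a(10) = 25,  a(11) = 23,  a(12) = 19,  a(13) = 11,  a(14) = 22,  a(15) = 17,  a(16) = 7,  a(17) = 14,  a(18) = 1.
The sequence repeats with period 18.
(1067 - 0) mod 18 = 5, so a(1067) = a(5) = 5.

5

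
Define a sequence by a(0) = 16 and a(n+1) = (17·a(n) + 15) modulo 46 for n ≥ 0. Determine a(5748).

Listing terms: a(0) = 16; a(1) = 11; a(2) = 18; a(3) = 45; a(4) = 44; a(5) = 27; a(6) = 14; a(7) = 23; a(8) = 38; a(9) = 17; a(10) = 28; a(11) = 31; a(12) = 36; a(13) = 29; a(14) = 2; a(15) = 3; a(16) = 20; a(17) = 33; a(18) = 24; a(19) = 9; a(20) = 30; a(21) = 19; a(22) = 16.
Since a(22) = a(0) = 16, the sequence is periodic with period 22.
(5748 - 0) mod 22 = 6, so a(5748) = a(6) = 14.

14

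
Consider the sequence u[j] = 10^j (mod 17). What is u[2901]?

Listing terms: u[1] = 10; u[2] = 15; u[3] = 14; u[4] = 4; u[5] = 6; u[6] = 9; u[7] = 5; u[8] = 16; u[9] = 7; u[10] = 2; u[11] = 3; u[12] = 13; u[13] = 11; u[14] = 8; u[15] = 12; u[16] = 1; u[17] = 10.
The sequence repeats with period 16.
(2901 - 1) mod 16 = 4, so u[2901] = u[5] = 6.

6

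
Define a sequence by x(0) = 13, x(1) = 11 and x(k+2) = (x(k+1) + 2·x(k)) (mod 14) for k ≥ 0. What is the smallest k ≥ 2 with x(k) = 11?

7

Listing terms: x(0) = 13,  x(1) = 11,  x(2) = 9,  x(3) = 3,  x(4) = 7,  x(5) = 13,  x(6) = 13,  x(7) = 11.
The sequence repeats with period 6.
The value 11 next appears (with k ≥ 2) at x(7).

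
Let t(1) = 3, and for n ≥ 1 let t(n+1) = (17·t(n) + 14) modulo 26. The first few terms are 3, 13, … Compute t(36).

7

Computing terms: t(1) = 3, t(2) = 13, t(3) = 1, t(4) = 5, t(5) = 21, t(6) = 7, t(7) = 3.
The sequence repeats with period 6.
(36 - 1) mod 6 = 5, so t(36) = t(6) = 7.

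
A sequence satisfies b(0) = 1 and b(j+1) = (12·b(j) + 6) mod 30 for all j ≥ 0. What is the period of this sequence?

We have b(0) = 1, b(1) = 18, b(2) = 12, b(3) = 0, b(4) = 6, b(5) = 18.
Since b(5) = b(1) = 18, the sequence is eventually periodic: after a pre-period of length 1 it cycles with period 4.

4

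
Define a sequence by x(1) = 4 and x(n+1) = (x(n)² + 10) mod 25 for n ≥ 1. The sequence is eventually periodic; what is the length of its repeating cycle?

4

Listing terms: x(1) = 4,  x(2) = 1,  x(3) = 11,  x(4) = 6,  x(5) = 21,  x(6) = 1.
Since x(6) = x(2) = 1, the sequence is eventually periodic: after a pre-period of length 1 it cycles with period 4.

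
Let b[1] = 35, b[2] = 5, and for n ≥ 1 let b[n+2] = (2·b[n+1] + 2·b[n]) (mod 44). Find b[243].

b[1] = 35; b[2] = 5; b[3] = 36; b[4] = 38; b[5] = 16; b[6] = 20; b[7] = 28; b[8] = 8; b[9] = 28; b[10] = 28; b[11] = 24; b[12] = 16; b[13] = 36; b[14] = 16; b[15] = 16; b[16] = 20.
Since (b[15], b[16]) = (b[5], b[6]) = (16, 20) (two consecutive terms determine the rest), the sequence is eventually periodic: after a pre-period of length 4 it cycles with period 10.
For n ≥ 5, b[n] depends only on (n - 5) mod 10. (243 - 5) mod 10 = 8, so b[243] = b[13] = 36.

36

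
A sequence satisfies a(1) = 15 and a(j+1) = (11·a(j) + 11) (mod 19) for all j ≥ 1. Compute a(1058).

5

Computing terms: a(1) = 15; a(2) = 5; a(3) = 9; a(4) = 15.
The sequence repeats with period 3.
(1058 - 1) mod 3 = 1, so a(1058) = a(2) = 5.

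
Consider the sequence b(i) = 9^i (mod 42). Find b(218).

39

Computing terms: b(0) = 1; b(1) = 9; b(2) = 39; b(3) = 15; b(4) = 9.
Since b(4) = b(1) = 9, the sequence is eventually periodic: after a pre-period of length 1 it cycles with period 3.
For i ≥ 1, b(i) depends only on (i - 1) mod 3. (218 - 1) mod 3 = 1, so b(218) = b(2) = 39.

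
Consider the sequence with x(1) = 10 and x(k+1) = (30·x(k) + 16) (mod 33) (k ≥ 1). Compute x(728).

Listing terms: x(1) = 10; x(2) = 19; x(3) = 25; x(4) = 7; x(5) = 28; x(6) = 31; x(7) = 22; x(8) = 16; x(9) = 1; x(10) = 13; x(11) = 10.
The sequence repeats with period 10.
So x(728) = x(1 + ((728-1) mod 10)) = x(8) = 16.

16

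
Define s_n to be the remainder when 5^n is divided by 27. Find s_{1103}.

Listing terms: s_1 = 5, s_2 = 25, s_3 = 17, s_4 = 4, s_5 = 20, s_6 = 19, s_7 = 14, s_8 = 16, s_9 = 26, s_{10} = 22, s_{11} = 2, s_{12} = 10, s_{13} = 23, s_{14} = 7, s_{15} = 8, s_{16} = 13, s_{17} = 11, s_{18} = 1, s_{19} = 5.
Since s_{19} = s_1 = 5, the sequence is periodic with period 18.
So s_{1103} = s_{1 + ((1103-1) mod 18)} = s_5 = 20.

20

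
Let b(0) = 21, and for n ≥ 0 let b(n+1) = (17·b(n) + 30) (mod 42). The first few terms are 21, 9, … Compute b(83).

We have b(0) = 21; b(1) = 9; b(2) = 15; b(3) = 33; b(4) = 3; b(5) = 39; b(6) = 21.
The sequence repeats with period 6.
(83 - 0) mod 6 = 5, so b(83) = b(5) = 39.

39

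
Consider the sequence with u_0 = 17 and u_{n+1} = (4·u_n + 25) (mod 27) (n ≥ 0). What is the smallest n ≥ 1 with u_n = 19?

2

u_0 = 17, u_1 = 12, u_2 = 19, u_3 = 20, u_4 = 24, u_5 = 13, u_6 = 23, u_7 = 9, u_8 = 7, u_9 = 26, u_{10} = 21, u_{11} = 1, u_{12} = 2, u_{13} = 6, u_{14} = 22, u_{15} = 5, u_{16} = 18, u_{17} = 16, u_{18} = 8, u_{19} = 3, u_{20} = 10, u_{21} = 11, u_{22} = 15, u_{23} = 4, u_{24} = 14, u_{25} = 0, u_{26} = 25, u_{27} = 17.
The sequence repeats with period 27.
The value 19 first appears (with n ≥ 1) at u_2.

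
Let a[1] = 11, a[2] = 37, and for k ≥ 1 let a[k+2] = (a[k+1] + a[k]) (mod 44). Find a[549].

40

Computing terms: a[1] = 11,  a[2] = 37,  a[3] = 4,  a[4] = 41,  a[5] = 1,  a[6] = 42,  a[7] = 43,  a[8] = 41,  a[9] = 40,  a[10] = 37,  a[11] = 33,  a[12] = 26,  a[13] = 15,  a[14] = 41,  a[15] = 12,  a[16] = 9,  a[17] = 21,  a[18] = 30,  a[19] = 7,  a[20] = 37,  a[21] = 0,  a[22] = 37,  a[23] = 37,  a[24] = 30,  a[25] = 23,  a[26] = 9,  a[27] = 32,  a[28] = 41,  a[29] = 29,  a[30] = 26,  a[31] = 11,  a[32] = 37.
The sequence repeats with period 30.
So a[549] = a[1 + ((549-1) mod 30)] = a[9] = 40.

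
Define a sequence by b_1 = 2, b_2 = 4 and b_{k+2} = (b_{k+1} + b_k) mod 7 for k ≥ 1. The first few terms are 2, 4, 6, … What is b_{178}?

b_1 = 2,  b_2 = 4,  b_3 = 6,  b_4 = 3,  b_5 = 2,  b_6 = 5,  b_7 = 0,  b_8 = 5,  b_9 = 5,  b_{10} = 3,  b_{11} = 1,  b_{12} = 4,  b_{13} = 5,  b_{14} = 2,  b_{15} = 0,  b_{16} = 2,  b_{17} = 2,  b_{18} = 4.
The sequence repeats with period 16.
So b_{178} = b_{1 + ((178-1) mod 16)} = b_2 = 4.

4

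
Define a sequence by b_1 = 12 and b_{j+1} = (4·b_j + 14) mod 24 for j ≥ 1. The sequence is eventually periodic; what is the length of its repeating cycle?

b_1 = 12; b_2 = 14; b_3 = 22; b_4 = 6; b_5 = 14.
Since b_5 = b_2 = 14, the sequence is eventually periodic: after a pre-period of length 1 it cycles with period 3.

3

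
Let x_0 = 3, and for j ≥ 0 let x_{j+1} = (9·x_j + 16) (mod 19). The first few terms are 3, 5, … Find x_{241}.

Listing terms: x_0 = 3,  x_1 = 5,  x_2 = 4,  x_3 = 14,  x_4 = 9,  x_5 = 2,  x_6 = 15,  x_7 = 18,  x_8 = 7,  x_9 = 3.
The sequence repeats with period 9.
So x_{241} = x_{0 + ((241-0) mod 9)} = x_7 = 18.

18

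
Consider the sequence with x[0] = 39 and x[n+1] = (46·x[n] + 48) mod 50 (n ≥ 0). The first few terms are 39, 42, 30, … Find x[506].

We have x[0] = 39, x[1] = 42, x[2] = 30, x[3] = 28, x[4] = 36, x[5] = 4, x[6] = 32, x[7] = 20, x[8] = 18, x[9] = 26, x[10] = 44, x[11] = 22, x[12] = 10, x[13] = 8, x[14] = 16, x[15] = 34, x[16] = 12, x[17] = 0, x[18] = 48, x[19] = 6, x[20] = 24, x[21] = 2, x[22] = 40, x[23] = 38, x[24] = 46, x[25] = 14, x[26] = 42.
Since x[26] = x[1] = 42, the sequence is eventually periodic: after a pre-period of length 1 it cycles with period 25.
For n ≥ 1, x[n] depends only on (n - 1) mod 25. (506 - 1) mod 25 = 5, so x[506] = x[6] = 32.

32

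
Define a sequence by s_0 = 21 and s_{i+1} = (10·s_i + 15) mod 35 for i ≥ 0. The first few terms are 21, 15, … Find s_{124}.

5

s_0 = 21; s_1 = 15; s_2 = 25; s_3 = 20; s_4 = 5; s_5 = 30; s_6 = 0; s_7 = 15.
Since s_7 = s_1 = 15, the sequence is eventually periodic: after a pre-period of length 1 it cycles with period 6.
For i ≥ 1, s_i depends only on (i - 1) mod 6. (124 - 1) mod 6 = 3, so s_{124} = s_4 = 5.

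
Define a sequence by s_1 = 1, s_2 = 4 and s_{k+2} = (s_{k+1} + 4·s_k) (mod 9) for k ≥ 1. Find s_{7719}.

1

Listing terms: s_1 = 1,  s_2 = 4,  s_3 = 8,  s_4 = 6,  s_5 = 2,  s_6 = 8,  s_7 = 7,  s_8 = 3,  s_9 = 4,  s_{10} = 7,  s_{11} = 5,  s_{12} = 6,  s_{13} = 8,  s_{14} = 5,  s_{15} = 1,  s_{16} = 3,  s_{17} = 7,  s_{18} = 1,  s_{19} = 2,  s_{20} = 6,  s_{21} = 5,  s_{22} = 2,  s_{23} = 4,  s_{24} = 3,  s_{25} = 1,  s_{26} = 4.
The sequence repeats with period 24.
(7719 - 1) mod 24 = 14, so s_{7719} = s_{15} = 1.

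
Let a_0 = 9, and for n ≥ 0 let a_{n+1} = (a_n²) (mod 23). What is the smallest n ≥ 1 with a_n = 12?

We have a_0 = 9,  a_1 = 12,  a_2 = 6,  a_3 = 13,  a_4 = 8,  a_5 = 18,  a_6 = 2,  a_7 = 4,  a_8 = 16,  a_9 = 3,  a_{10} = 9.
The sequence repeats with period 10.
The value 12 first appears (with n ≥ 1) at a_1.

1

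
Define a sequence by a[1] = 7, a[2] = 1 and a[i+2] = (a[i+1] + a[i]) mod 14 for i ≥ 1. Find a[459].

6

We have a[1] = 7,  a[2] = 1,  a[3] = 8,  a[4] = 9,  a[5] = 3,  a[6] = 12,  a[7] = 1,  a[8] = 13,  a[9] = 0,  a[10] = 13,  a[11] = 13,  a[12] = 12,  a[13] = 11,  a[14] = 9,  a[15] = 6,  a[16] = 1,  a[17] = 7,  a[18] = 8,  a[19] = 1,  a[20] = 9,  a[21] = 10,  a[22] = 5,  a[23] = 1,  a[24] = 6,  a[25] = 7,  a[26] = 13,  a[27] = 6,  a[28] = 5,  a[29] = 11,  a[30] = 2,  a[31] = 13,  a[32] = 1,  a[33] = 0,  a[34] = 1,  a[35] = 1,  a[36] = 2,  a[37] = 3,  a[38] = 5,  a[39] = 8,  a[40] = 13,  a[41] = 7,  a[42] = 6,  a[43] = 13,  a[44] = 5,  a[45] = 4,  a[46] = 9,  a[47] = 13,  a[48] = 8,  a[49] = 7,  a[50] = 1.
Since (a[49], a[50]) = (a[1], a[2]) = (7, 1) (two consecutive terms determine the rest), the sequence is periodic with period 48.
(459 - 1) mod 48 = 26, so a[459] = a[27] = 6.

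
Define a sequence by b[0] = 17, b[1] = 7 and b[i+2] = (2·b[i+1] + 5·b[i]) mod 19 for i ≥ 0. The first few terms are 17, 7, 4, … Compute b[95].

9

Listing terms: b[0] = 17, b[1] = 7, b[2] = 4, b[3] = 5, b[4] = 11, b[5] = 9, b[6] = 16, b[7] = 1, b[8] = 6, b[9] = 17, b[10] = 7.
The sequence repeats with period 9.
(95 - 0) mod 9 = 5, so b[95] = b[5] = 9.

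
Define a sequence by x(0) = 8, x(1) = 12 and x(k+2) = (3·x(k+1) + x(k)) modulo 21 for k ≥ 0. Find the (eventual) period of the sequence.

16

x(0) = 8,  x(1) = 12,  x(2) = 2,  x(3) = 18,  x(4) = 14,  x(5) = 18,  x(6) = 5,  x(7) = 12,  x(8) = 20,  x(9) = 9,  x(10) = 5,  x(11) = 3,  x(12) = 14,  x(13) = 3,  x(14) = 2,  x(15) = 9,  x(16) = 8,  x(17) = 12.
The sequence repeats with period 16.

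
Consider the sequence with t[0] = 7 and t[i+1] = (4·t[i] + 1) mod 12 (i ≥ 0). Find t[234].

1

Listing terms: t[0] = 7; t[1] = 5; t[2] = 9; t[3] = 1; t[4] = 5.
Since t[4] = t[1] = 5, the sequence is eventually periodic: after a pre-period of length 1 it cycles with period 3.
For i ≥ 1, t[i] depends only on (i - 1) mod 3. (234 - 1) mod 3 = 2, so t[234] = t[3] = 1.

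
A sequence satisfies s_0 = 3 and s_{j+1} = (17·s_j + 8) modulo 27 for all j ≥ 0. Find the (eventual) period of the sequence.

6

Listing terms: s_0 = 3; s_1 = 5; s_2 = 12; s_3 = 23; s_4 = 21; s_5 = 14; s_6 = 3.
Since s_6 = s_0 = 3, the sequence is periodic with period 6.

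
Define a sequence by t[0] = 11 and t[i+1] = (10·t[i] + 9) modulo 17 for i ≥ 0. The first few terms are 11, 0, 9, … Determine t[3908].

13

Computing terms: t[0] = 11,  t[1] = 0,  t[2] = 9,  t[3] = 14,  t[4] = 13,  t[5] = 3,  t[6] = 5,  t[7] = 8,  t[8] = 4,  t[9] = 15,  t[10] = 6,  t[11] = 1,  t[12] = 2,  t[13] = 12,  t[14] = 10,  t[15] = 7,  t[16] = 11.
The sequence repeats with period 16.
So t[3908] = t[0 + ((3908-0) mod 16)] = t[4] = 13.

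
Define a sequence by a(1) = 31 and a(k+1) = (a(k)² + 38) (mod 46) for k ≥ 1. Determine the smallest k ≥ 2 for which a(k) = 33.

Computing terms: a(1) = 31, a(2) = 33, a(3) = 23, a(4) = 15, a(5) = 33.
Since a(5) = a(2) = 33, the sequence is eventually periodic: after a pre-period of length 1 it cycles with period 3.
The value 33 first appears (with k ≥ 2) at a(2).

2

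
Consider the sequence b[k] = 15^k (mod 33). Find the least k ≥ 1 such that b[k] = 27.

Computing terms: b[0] = 1, b[1] = 15, b[2] = 27, b[3] = 9, b[4] = 3, b[5] = 12, b[6] = 15.
Since b[6] = b[1] = 15, the sequence is eventually periodic: after a pre-period of length 1 it cycles with period 5.
The value 27 first appears (with k ≥ 1) at b[2].

2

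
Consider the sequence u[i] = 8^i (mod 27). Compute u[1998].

1

Listing terms: u[1] = 8, u[2] = 10, u[3] = 26, u[4] = 19, u[5] = 17, u[6] = 1, u[7] = 8.
The sequence repeats with period 6.
So u[1998] = u[1 + ((1998-1) mod 6)] = u[6] = 1.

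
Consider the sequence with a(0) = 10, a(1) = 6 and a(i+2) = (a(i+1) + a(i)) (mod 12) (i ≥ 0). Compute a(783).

a(0) = 10; a(1) = 6; a(2) = 4; a(3) = 10; a(4) = 2; a(5) = 0; a(6) = 2; a(7) = 2; a(8) = 4; a(9) = 6; a(10) = 10; a(11) = 4; a(12) = 2; a(13) = 6; a(14) = 8; a(15) = 2; a(16) = 10; a(17) = 0; a(18) = 10; a(19) = 10; a(20) = 8; a(21) = 6; a(22) = 2; a(23) = 8; a(24) = 10; a(25) = 6.
Since (a(24), a(25)) = (a(0), a(1)) = (10, 6) (two consecutive terms determine the rest), the sequence is periodic with period 24.
So a(783) = a(0 + ((783-0) mod 24)) = a(15) = 2.

2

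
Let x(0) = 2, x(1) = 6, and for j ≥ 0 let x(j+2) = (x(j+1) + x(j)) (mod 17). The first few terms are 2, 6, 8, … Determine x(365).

2

We have x(0) = 2,  x(1) = 6,  x(2) = 8,  x(3) = 14,  x(4) = 5,  x(5) = 2,  x(6) = 7,  x(7) = 9,  x(8) = 16,  x(9) = 8,  x(10) = 7,  x(11) = 15,  x(12) = 5,  x(13) = 3,  x(14) = 8,  x(15) = 11,  x(16) = 2,  x(17) = 13,  x(18) = 15,  x(19) = 11,  x(20) = 9,  x(21) = 3,  x(22) = 12,  x(23) = 15,  x(24) = 10,  x(25) = 8,  x(26) = 1,  x(27) = 9,  x(28) = 10,  x(29) = 2,  x(30) = 12,  x(31) = 14,  x(32) = 9,  x(33) = 6,  x(34) = 15,  x(35) = 4,  x(36) = 2,  x(37) = 6.
Since (x(36), x(37)) = (x(0), x(1)) = (2, 6) (two consecutive terms determine the rest), the sequence is periodic with period 36.
(365 - 0) mod 36 = 5, so x(365) = x(5) = 2.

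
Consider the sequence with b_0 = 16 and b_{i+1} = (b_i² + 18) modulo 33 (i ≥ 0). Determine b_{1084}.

10

We have b_0 = 16,  b_1 = 10,  b_2 = 19,  b_3 = 16.
Since b_3 = b_0 = 16, the sequence is periodic with period 3.
So b_{1084} = b_{0 + ((1084-0) mod 3)} = b_1 = 10.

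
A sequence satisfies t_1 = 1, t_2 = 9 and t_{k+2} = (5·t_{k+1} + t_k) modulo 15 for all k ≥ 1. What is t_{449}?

Computing terms: t_1 = 1,  t_2 = 9,  t_3 = 1,  t_4 = 14,  t_5 = 11,  t_6 = 9,  t_7 = 11,  t_8 = 4,  t_9 = 1,  t_{10} = 9.
Since (t_9, t_{10}) = (t_1, t_2) = (1, 9) (two consecutive terms determine the rest), the sequence is periodic with period 8.
(449 - 1) mod 8 = 0, so t_{449} = t_1 = 1.

1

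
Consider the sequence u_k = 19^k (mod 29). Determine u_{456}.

Computing terms: u_0 = 1, u_1 = 19, u_2 = 13, u_3 = 15, u_4 = 24, u_5 = 21, u_6 = 22, u_7 = 12, u_8 = 25, u_9 = 11, u_{10} = 6, u_{11} = 27, u_{12} = 20, u_{13} = 3, u_{14} = 28, u_{15} = 10, u_{16} = 16, u_{17} = 14, u_{18} = 5, u_{19} = 8, u_{20} = 7, u_{21} = 17, u_{22} = 4, u_{23} = 18, u_{24} = 23, u_{25} = 2, u_{26} = 9, u_{27} = 26, u_{28} = 1.
Since u_{28} = u_0 = 1, the sequence is periodic with period 28.
So u_{456} = u_{0 + ((456-0) mod 28)} = u_8 = 25.

25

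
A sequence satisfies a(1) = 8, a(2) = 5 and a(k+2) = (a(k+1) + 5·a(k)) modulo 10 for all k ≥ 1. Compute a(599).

5

a(1) = 8; a(2) = 5; a(3) = 5; a(4) = 0; a(5) = 5; a(6) = 5.
Since (a(5), a(6)) = (a(2), a(3)) = (5, 5) (two consecutive terms determine the rest), the sequence is eventually periodic: after a pre-period of length 1 it cycles with period 3.
For k ≥ 2, a(k) depends only on (k - 2) mod 3. (599 - 2) mod 3 = 0, so a(599) = a(2) = 5.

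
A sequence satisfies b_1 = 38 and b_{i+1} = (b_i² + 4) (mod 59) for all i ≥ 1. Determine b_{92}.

21

We have b_1 = 38; b_2 = 32; b_3 = 25; b_4 = 39; b_5 = 50; b_6 = 26; b_7 = 31; b_8 = 21; b_9 = 32.
Since b_9 = b_2 = 32, the sequence is eventually periodic: after a pre-period of length 1 it cycles with period 7.
For i ≥ 2, b_i depends only on (i - 2) mod 7. (92 - 2) mod 7 = 6, so b_{92} = b_8 = 21.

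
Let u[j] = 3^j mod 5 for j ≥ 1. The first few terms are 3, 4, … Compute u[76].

1

u[1] = 3; u[2] = 4; u[3] = 2; u[4] = 1; u[5] = 3.
The sequence repeats with period 4.
(76 - 1) mod 4 = 3, so u[76] = u[4] = 1.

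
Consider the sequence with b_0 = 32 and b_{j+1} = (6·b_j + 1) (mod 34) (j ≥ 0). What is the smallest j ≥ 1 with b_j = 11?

5

b_0 = 32; b_1 = 23; b_2 = 3; b_3 = 19; b_4 = 13; b_5 = 11; b_6 = 33; b_7 = 29; b_8 = 5; b_9 = 31; b_{10} = 17; b_{11} = 1; b_{12} = 7; b_{13} = 9; b_{14} = 21; b_{15} = 25; b_{16} = 15; b_{17} = 23.
Since b_{17} = b_1 = 23, the sequence is eventually periodic: after a pre-period of length 1 it cycles with period 16.
The value 11 first appears (with j ≥ 1) at b_5.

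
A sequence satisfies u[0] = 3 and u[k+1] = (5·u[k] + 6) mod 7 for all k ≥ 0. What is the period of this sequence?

Listing terms: u[0] = 3, u[1] = 0, u[2] = 6, u[3] = 1, u[4] = 4, u[5] = 5, u[6] = 3.
The sequence repeats with period 6.

6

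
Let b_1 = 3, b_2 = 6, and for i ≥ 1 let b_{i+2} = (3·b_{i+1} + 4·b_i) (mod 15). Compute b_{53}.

0

Listing terms: b_1 = 3, b_2 = 6, b_3 = 0, b_4 = 9, b_5 = 12, b_6 = 12, b_7 = 9, b_8 = 0, b_9 = 6, b_{10} = 3, b_{11} = 3, b_{12} = 6.
The sequence repeats with period 10.
(53 - 1) mod 10 = 2, so b_{53} = b_3 = 0.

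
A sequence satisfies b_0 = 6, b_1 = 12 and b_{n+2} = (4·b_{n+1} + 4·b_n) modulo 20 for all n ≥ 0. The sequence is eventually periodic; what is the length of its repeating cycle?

Computing terms: b_0 = 6,  b_1 = 12,  b_2 = 12,  b_3 = 16,  b_4 = 12,  b_5 = 12.
Since (b_4, b_5) = (b_1, b_2) = (12, 12) (two consecutive terms determine the rest), the sequence is eventually periodic: after a pre-period of length 1 it cycles with period 3.

3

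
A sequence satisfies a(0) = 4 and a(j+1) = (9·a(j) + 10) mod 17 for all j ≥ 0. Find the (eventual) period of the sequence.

8

Computing terms: a(0) = 4,  a(1) = 12,  a(2) = 16,  a(3) = 1,  a(4) = 2,  a(5) = 11,  a(6) = 7,  a(7) = 5,  a(8) = 4.
The sequence repeats with period 8.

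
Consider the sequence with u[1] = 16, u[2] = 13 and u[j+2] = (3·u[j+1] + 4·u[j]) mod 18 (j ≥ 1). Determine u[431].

u[1] = 16, u[2] = 13, u[3] = 13, u[4] = 1, u[5] = 1, u[6] = 7, u[7] = 7, u[8] = 13, u[9] = 13.
Since (u[8], u[9]) = (u[2], u[3]) = (13, 13) (two consecutive terms determine the rest), the sequence is eventually periodic: after a pre-period of length 1 it cycles with period 6.
For j ≥ 2, u[j] depends only on (j - 2) mod 6. (431 - 2) mod 6 = 3, so u[431] = u[5] = 1.

1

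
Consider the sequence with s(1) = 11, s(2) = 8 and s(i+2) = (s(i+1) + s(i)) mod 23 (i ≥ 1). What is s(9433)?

Computing terms: s(1) = 11; s(2) = 8; s(3) = 19; s(4) = 4; s(5) = 0; s(6) = 4; s(7) = 4; s(8) = 8; s(9) = 12; s(10) = 20; s(11) = 9; s(12) = 6; s(13) = 15; s(14) = 21; s(15) = 13; s(16) = 11; s(17) = 1; s(18) = 12; s(19) = 13; s(20) = 2; s(21) = 15; s(22) = 17; s(23) = 9; s(24) = 3; s(25) = 12; s(26) = 15; s(27) = 4; s(28) = 19; s(29) = 0; s(30) = 19; s(31) = 19; s(32) = 15; s(33) = 11; s(34) = 3; s(35) = 14; s(36) = 17; s(37) = 8; s(38) = 2; s(39) = 10; s(40) = 12; s(41) = 22; s(42) = 11; s(43) = 10; s(44) = 21; s(45) = 8; s(46) = 6; s(47) = 14; s(48) = 20; s(49) = 11; s(50) = 8.
The sequence repeats with period 48.
So s(9433) = s(1 + ((9433-1) mod 48)) = s(25) = 12.

12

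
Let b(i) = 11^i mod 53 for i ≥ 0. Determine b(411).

Listing terms: b(0) = 1,  b(1) = 11,  b(2) = 15,  b(3) = 6,  b(4) = 13,  b(5) = 37,  b(6) = 36,  b(7) = 25,  b(8) = 10,  b(9) = 4,  b(10) = 44,  b(11) = 7,  b(12) = 24,  b(13) = 52,  b(14) = 42,  b(15) = 38,  b(16) = 47,  b(17) = 40,  b(18) = 16,  b(19) = 17,  b(20) = 28,  b(21) = 43,  b(22) = 49,  b(23) = 9,  b(24) = 46,  b(25) = 29,  b(26) = 1.
The sequence repeats with period 26.
(411 - 0) mod 26 = 21, so b(411) = b(21) = 43.

43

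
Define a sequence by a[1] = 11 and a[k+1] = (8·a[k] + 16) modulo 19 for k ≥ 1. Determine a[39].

a[1] = 11, a[2] = 9, a[3] = 12, a[4] = 17, a[5] = 0, a[6] = 16, a[7] = 11.
Since a[7] = a[1] = 11, the sequence is periodic with period 6.
So a[39] = a[1 + ((39-1) mod 6)] = a[3] = 12.

12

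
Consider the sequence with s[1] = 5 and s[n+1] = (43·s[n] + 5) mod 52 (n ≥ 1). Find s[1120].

Listing terms: s[1] = 5; s[2] = 12; s[3] = 1; s[4] = 48; s[5] = 41; s[6] = 0; s[7] = 5.
Since s[7] = s[1] = 5, the sequence is periodic with period 6.
(1120 - 1) mod 6 = 3, so s[1120] = s[4] = 48.

48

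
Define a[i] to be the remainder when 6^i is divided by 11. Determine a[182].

Listing terms: a[1] = 6; a[2] = 3; a[3] = 7; a[4] = 9; a[5] = 10; a[6] = 5; a[7] = 8; a[8] = 4; a[9] = 2; a[10] = 1; a[11] = 6.
Since a[11] = a[1] = 6, the sequence is periodic with period 10.
So a[182] = a[1 + ((182-1) mod 10)] = a[2] = 3.

3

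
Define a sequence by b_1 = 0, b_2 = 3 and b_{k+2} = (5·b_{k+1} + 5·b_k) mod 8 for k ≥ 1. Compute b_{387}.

We have b_1 = 0,  b_2 = 3,  b_3 = 7,  b_4 = 2,  b_5 = 5,  b_6 = 3,  b_7 = 0,  b_8 = 7,  b_9 = 3,  b_{10} = 2,  b_{11} = 1,  b_{12} = 7,  b_{13} = 0,  b_{14} = 3.
The sequence repeats with period 12.
So b_{387} = b_{1 + ((387-1) mod 12)} = b_3 = 7.

7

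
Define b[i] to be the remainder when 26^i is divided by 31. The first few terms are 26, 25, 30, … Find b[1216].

Computing terms: b[1] = 26, b[2] = 25, b[3] = 30, b[4] = 5, b[5] = 6, b[6] = 1, b[7] = 26.
The sequence repeats with period 6.
So b[1216] = b[1 + ((1216-1) mod 6)] = b[4] = 5.

5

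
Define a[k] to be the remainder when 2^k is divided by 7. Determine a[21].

1

Computing terms: a[1] = 2; a[2] = 4; a[3] = 1; a[4] = 2.
The sequence repeats with period 3.
So a[21] = a[1 + ((21-1) mod 3)] = a[3] = 1.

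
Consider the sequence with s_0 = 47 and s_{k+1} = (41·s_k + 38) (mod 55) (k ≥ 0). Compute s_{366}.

45

We have s_0 = 47, s_1 = 40, s_2 = 28, s_3 = 31, s_4 = 44, s_5 = 27, s_6 = 45, s_7 = 13, s_8 = 21, s_9 = 19, s_{10} = 47.
Since s_{10} = s_0 = 47, the sequence is periodic with period 10.
(366 - 0) mod 10 = 6, so s_{366} = s_6 = 45.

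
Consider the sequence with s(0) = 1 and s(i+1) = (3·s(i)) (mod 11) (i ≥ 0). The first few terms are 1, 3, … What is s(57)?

9

Listing terms: s(0) = 1, s(1) = 3, s(2) = 9, s(3) = 5, s(4) = 4, s(5) = 1.
The sequence repeats with period 5.
So s(57) = s(0 + ((57-0) mod 5)) = s(2) = 9.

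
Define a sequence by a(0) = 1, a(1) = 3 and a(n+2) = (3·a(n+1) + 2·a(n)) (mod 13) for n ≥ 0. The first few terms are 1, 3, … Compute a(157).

3

Computing terms: a(0) = 1, a(1) = 3, a(2) = 11, a(3) = 0, a(4) = 9, a(5) = 1, a(6) = 8, a(7) = 0, a(8) = 3, a(9) = 9, a(10) = 7, a(11) = 0, a(12) = 1, a(13) = 3.
The sequence repeats with period 12.
(157 - 0) mod 12 = 1, so a(157) = a(1) = 3.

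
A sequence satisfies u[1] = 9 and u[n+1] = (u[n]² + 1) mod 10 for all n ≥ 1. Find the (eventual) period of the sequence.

6

We have u[1] = 9, u[2] = 2, u[3] = 5, u[4] = 6, u[5] = 7, u[6] = 0, u[7] = 1, u[8] = 2.
Since u[8] = u[2] = 2, the sequence is eventually periodic: after a pre-period of length 1 it cycles with period 6.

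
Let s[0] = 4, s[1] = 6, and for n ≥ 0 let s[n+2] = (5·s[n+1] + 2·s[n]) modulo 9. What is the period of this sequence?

3

s[0] = 4,  s[1] = 6,  s[2] = 2,  s[3] = 4,  s[4] = 6.
Since (s[3], s[4]) = (s[0], s[1]) = (4, 6) (two consecutive terms determine the rest), the sequence is periodic with period 3.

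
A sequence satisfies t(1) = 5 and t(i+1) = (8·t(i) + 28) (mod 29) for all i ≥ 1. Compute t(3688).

14

Listing terms: t(1) = 5, t(2) = 10, t(3) = 21, t(4) = 22, t(5) = 1, t(6) = 7, t(7) = 26, t(8) = 4, t(9) = 2, t(10) = 15, t(11) = 3, t(12) = 23, t(13) = 9, t(14) = 13, t(15) = 16, t(16) = 11, t(17) = 0, t(18) = 28, t(19) = 20, t(20) = 14, t(21) = 24, t(22) = 17, t(23) = 19, t(24) = 6, t(25) = 18, t(26) = 27, t(27) = 12, t(28) = 8, t(29) = 5.
The sequence repeats with period 28.
So t(3688) = t(1 + ((3688-1) mod 28)) = t(20) = 14.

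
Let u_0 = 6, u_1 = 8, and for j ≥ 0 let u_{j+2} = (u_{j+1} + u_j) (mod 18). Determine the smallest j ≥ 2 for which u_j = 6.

Listing terms: u_0 = 6; u_1 = 8; u_2 = 14; u_3 = 4; u_4 = 0; u_5 = 4; u_6 = 4; u_7 = 8; u_8 = 12; u_9 = 2; u_{10} = 14; u_{11} = 16; u_{12} = 12; u_{13} = 10; u_{14} = 4; u_{15} = 14; u_{16} = 0; u_{17} = 14; u_{18} = 14; u_{19} = 10; u_{20} = 6; u_{21} = 16; u_{22} = 4; u_{23} = 2; u_{24} = 6; u_{25} = 8.
Since (u_{24}, u_{25}) = (u_0, u_1) = (6, 8) (two consecutive terms determine the rest), the sequence is periodic with period 24.
The value 6 first appears (with j ≥ 2) at u_{20}.

20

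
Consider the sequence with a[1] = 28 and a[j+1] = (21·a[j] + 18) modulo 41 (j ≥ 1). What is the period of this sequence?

a[1] = 28, a[2] = 32, a[3] = 34, a[4] = 35, a[5] = 15, a[6] = 5, a[7] = 0, a[8] = 18, a[9] = 27, a[10] = 11, a[11] = 3, a[12] = 40, a[13] = 38, a[14] = 37, a[15] = 16, a[16] = 26, a[17] = 31, a[18] = 13, a[19] = 4, a[20] = 20, a[21] = 28.
Since a[21] = a[1] = 28, the sequence is periodic with period 20.

20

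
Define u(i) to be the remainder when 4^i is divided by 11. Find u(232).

u(0) = 1,  u(1) = 4,  u(2) = 5,  u(3) = 9,  u(4) = 3,  u(5) = 1.
Since u(5) = u(0) = 1, the sequence is periodic with period 5.
So u(232) = u(0 + ((232-0) mod 5)) = u(2) = 5.

5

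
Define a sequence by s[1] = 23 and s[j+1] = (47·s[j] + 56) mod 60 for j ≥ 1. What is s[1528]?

We have s[1] = 23,  s[2] = 57,  s[3] = 35,  s[4] = 21,  s[5] = 23.
Since s[5] = s[1] = 23, the sequence is periodic with period 4.
So s[1528] = s[1 + ((1528-1) mod 4)] = s[4] = 21.

21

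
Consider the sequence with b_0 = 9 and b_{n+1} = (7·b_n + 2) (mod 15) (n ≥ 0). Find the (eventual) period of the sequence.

Listing terms: b_0 = 9, b_1 = 5, b_2 = 7, b_3 = 6, b_4 = 14, b_5 = 10, b_6 = 12, b_7 = 11, b_8 = 4, b_9 = 0, b_{10} = 2, b_{11} = 1, b_{12} = 9.
Since b_{12} = b_0 = 9, the sequence is periodic with period 12.

12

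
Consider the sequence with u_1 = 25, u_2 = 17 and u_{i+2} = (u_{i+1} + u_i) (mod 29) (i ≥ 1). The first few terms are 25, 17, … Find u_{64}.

15

We have u_1 = 25, u_2 = 17, u_3 = 13, u_4 = 1, u_5 = 14, u_6 = 15, u_7 = 0, u_8 = 15, u_9 = 15, u_{10} = 1, u_{11} = 16, u_{12} = 17, u_{13} = 4, u_{14} = 21, u_{15} = 25, u_{16} = 17.
Since (u_{15}, u_{16}) = (u_1, u_2) = (25, 17) (two consecutive terms determine the rest), the sequence is periodic with period 14.
(64 - 1) mod 14 = 7, so u_{64} = u_8 = 15.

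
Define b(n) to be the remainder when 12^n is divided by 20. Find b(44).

16

Computing terms: b(0) = 1; b(1) = 12; b(2) = 4; b(3) = 8; b(4) = 16; b(5) = 12.
Since b(5) = b(1) = 12, the sequence is eventually periodic: after a pre-period of length 1 it cycles with period 4.
For n ≥ 1, b(n) depends only on (n - 1) mod 4. (44 - 1) mod 4 = 3, so b(44) = b(4) = 16.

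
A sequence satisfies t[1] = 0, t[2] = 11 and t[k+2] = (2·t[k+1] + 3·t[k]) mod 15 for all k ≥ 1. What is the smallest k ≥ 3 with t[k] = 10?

Listing terms: t[1] = 0,  t[2] = 11,  t[3] = 7,  t[4] = 2,  t[5] = 10,  t[6] = 11,  t[7] = 7.
Since (t[6], t[7]) = (t[2], t[3]) = (11, 7) (two consecutive terms determine the rest), the sequence is eventually periodic: after a pre-period of length 1 it cycles with period 4.
The value 10 first appears (with k ≥ 3) at t[5].

5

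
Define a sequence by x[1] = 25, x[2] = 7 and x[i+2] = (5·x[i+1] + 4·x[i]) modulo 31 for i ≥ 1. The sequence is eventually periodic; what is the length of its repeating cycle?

Computing terms: x[1] = 25, x[2] = 7, x[3] = 11, x[4] = 21, x[5] = 25, x[6] = 23, x[7] = 29, x[8] = 20, x[9] = 30, x[10] = 13, x[11] = 30, x[12] = 16, x[13] = 14, x[14] = 10, x[15] = 13, x[16] = 12, x[17] = 19, x[18] = 19, x[19] = 16, x[20] = 1, x[21] = 7, x[22] = 8, x[23] = 6, x[24] = 0, x[25] = 24, x[26] = 27, x[27] = 14, x[28] = 23, x[29] = 16, x[30] = 17, x[31] = 25, x[32] = 7.
Since (x[31], x[32]) = (x[1], x[2]) = (25, 7) (two consecutive terms determine the rest), the sequence is periodic with period 30.

30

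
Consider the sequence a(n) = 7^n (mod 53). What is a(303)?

Computing terms: a(0) = 1, a(1) = 7, a(2) = 49, a(3) = 25, a(4) = 16, a(5) = 6, a(6) = 42, a(7) = 29, a(8) = 44, a(9) = 43, a(10) = 36, a(11) = 40, a(12) = 15, a(13) = 52, a(14) = 46, a(15) = 4, a(16) = 28, a(17) = 37, a(18) = 47, a(19) = 11, a(20) = 24, a(21) = 9, a(22) = 10, a(23) = 17, a(24) = 13, a(25) = 38, a(26) = 1.
Since a(26) = a(0) = 1, the sequence is periodic with period 26.
So a(303) = a(0 + ((303-0) mod 26)) = a(17) = 37.

37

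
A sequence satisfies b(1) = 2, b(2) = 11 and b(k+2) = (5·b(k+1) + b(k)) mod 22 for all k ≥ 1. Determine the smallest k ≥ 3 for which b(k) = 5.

Listing terms: b(1) = 2,  b(2) = 11,  b(3) = 13,  b(4) = 10,  b(5) = 19,  b(6) = 17,  b(7) = 16,  b(8) = 9,  b(9) = 17,  b(10) = 6,  b(11) = 3,  b(12) = 21,  b(13) = 20,  b(14) = 11,  b(15) = 9,  b(16) = 12,  b(17) = 3,  b(18) = 5,  b(19) = 6,  b(20) = 13,  b(21) = 5,  b(22) = 16,  b(23) = 19,  b(24) = 1,  b(25) = 2,  b(26) = 11.
Since (b(25), b(26)) = (b(1), b(2)) = (2, 11) (two consecutive terms determine the rest), the sequence is periodic with period 24.
The value 5 first appears (with k ≥ 3) at b(18).

18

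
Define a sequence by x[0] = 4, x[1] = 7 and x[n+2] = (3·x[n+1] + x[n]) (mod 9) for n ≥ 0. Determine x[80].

Computing terms: x[0] = 4,  x[1] = 7,  x[2] = 7,  x[3] = 1,  x[4] = 1,  x[5] = 4,  x[6] = 4,  x[7] = 7.
The sequence repeats with period 6.
(80 - 0) mod 6 = 2, so x[80] = x[2] = 7.

7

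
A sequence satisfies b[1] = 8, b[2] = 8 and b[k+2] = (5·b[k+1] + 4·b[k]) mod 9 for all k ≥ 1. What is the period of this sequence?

Listing terms: b[1] = 8, b[2] = 8, b[3] = 0, b[4] = 5, b[5] = 7, b[6] = 1, b[7] = 6, b[8] = 7, b[9] = 5, b[10] = 8, b[11] = 6, b[12] = 8, b[13] = 1, b[14] = 1, b[15] = 0, b[16] = 4, b[17] = 2, b[18] = 8, b[19] = 3, b[20] = 2, b[21] = 4, b[22] = 1, b[23] = 3, b[24] = 1, b[25] = 8, b[26] = 8.
The sequence repeats with period 24.

24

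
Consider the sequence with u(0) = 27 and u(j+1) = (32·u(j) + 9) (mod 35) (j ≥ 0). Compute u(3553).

u(0) = 27,  u(1) = 33,  u(2) = 15,  u(3) = 34,  u(4) = 12,  u(5) = 8,  u(6) = 20,  u(7) = 19,  u(8) = 22,  u(9) = 13,  u(10) = 5,  u(11) = 29,  u(12) = 27.
The sequence repeats with period 12.
So u(3553) = u(0 + ((3553-0) mod 12)) = u(1) = 33.

33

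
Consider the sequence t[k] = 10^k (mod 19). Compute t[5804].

17

Computing terms: t[1] = 10, t[2] = 5, t[3] = 12, t[4] = 6, t[5] = 3, t[6] = 11, t[7] = 15, t[8] = 17, t[9] = 18, t[10] = 9, t[11] = 14, t[12] = 7, t[13] = 13, t[14] = 16, t[15] = 8, t[16] = 4, t[17] = 2, t[18] = 1, t[19] = 10.
The sequence repeats with period 18.
So t[5804] = t[1 + ((5804-1) mod 18)] = t[8] = 17.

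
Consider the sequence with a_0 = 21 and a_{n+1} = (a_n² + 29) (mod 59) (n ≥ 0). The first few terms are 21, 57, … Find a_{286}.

Computing terms: a_0 = 21; a_1 = 57; a_2 = 33; a_3 = 56; a_4 = 38; a_5 = 57.
Since a_5 = a_1 = 57, the sequence is eventually periodic: after a pre-period of length 1 it cycles with period 4.
For n ≥ 1, a_n depends only on (n - 1) mod 4. (286 - 1) mod 4 = 1, so a_{286} = a_2 = 33.

33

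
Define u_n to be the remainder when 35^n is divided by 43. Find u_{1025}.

Computing terms: u_0 = 1; u_1 = 35; u_2 = 21; u_3 = 4; u_4 = 11; u_5 = 41; u_6 = 16; u_7 = 1.
The sequence repeats with period 7.
So u_{1025} = u_{0 + ((1025-0) mod 7)} = u_3 = 4.

4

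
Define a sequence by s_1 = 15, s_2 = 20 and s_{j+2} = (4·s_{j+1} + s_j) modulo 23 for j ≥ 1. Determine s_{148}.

Computing terms: s_1 = 15; s_2 = 20; s_3 = 3; s_4 = 9; s_5 = 16; s_6 = 4; s_7 = 9; s_8 = 17; s_9 = 8; s_{10} = 3; s_{11} = 20; s_{12} = 14; s_{13} = 7; s_{14} = 19; s_{15} = 14; s_{16} = 6; s_{17} = 15; s_{18} = 20.
The sequence repeats with period 16.
So s_{148} = s_{1 + ((148-1) mod 16)} = s_4 = 9.

9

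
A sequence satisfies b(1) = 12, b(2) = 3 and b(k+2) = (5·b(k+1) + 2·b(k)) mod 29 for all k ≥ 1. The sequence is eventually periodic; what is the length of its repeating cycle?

Computing terms: b(1) = 12,  b(2) = 3,  b(3) = 10,  b(4) = 27,  b(5) = 10,  b(6) = 17,  b(7) = 18,  b(8) = 8,  b(9) = 18,  b(10) = 19,  b(11) = 15,  b(12) = 26,  b(13) = 15,  b(14) = 11,  b(15) = 27,  b(16) = 12,  b(17) = 27,  b(18) = 14,  b(19) = 8,  b(20) = 10,  b(21) = 8,  b(22) = 2,  b(23) = 26,  b(24) = 18,  b(25) = 26,  b(26) = 21,  b(27) = 12,  b(28) = 15,  b(29) = 12,  b(30) = 3.
The sequence repeats with period 28.

28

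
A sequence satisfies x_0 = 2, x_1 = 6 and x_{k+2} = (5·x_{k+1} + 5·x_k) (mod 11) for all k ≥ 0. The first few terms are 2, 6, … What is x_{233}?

Computing terms: x_0 = 2,  x_1 = 6,  x_2 = 7,  x_3 = 10,  x_4 = 8,  x_5 = 2,  x_6 = 6.
Since (x_5, x_6) = (x_0, x_1) = (2, 6) (two consecutive terms determine the rest), the sequence is periodic with period 5.
So x_{233} = x_{0 + ((233-0) mod 5)} = x_3 = 10.

10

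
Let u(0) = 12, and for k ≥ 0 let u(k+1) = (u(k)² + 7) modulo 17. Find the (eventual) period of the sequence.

3

u(0) = 12, u(1) = 15, u(2) = 11, u(3) = 9, u(4) = 3, u(5) = 16, u(6) = 8, u(7) = 3.
Since u(7) = u(4) = 3, the sequence is eventually periodic: after a pre-period of length 4 it cycles with period 3.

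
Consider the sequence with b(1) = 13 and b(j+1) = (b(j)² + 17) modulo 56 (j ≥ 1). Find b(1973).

We have b(1) = 13; b(2) = 18; b(3) = 5; b(4) = 42; b(5) = 45; b(6) = 26; b(7) = 21; b(8) = 10; b(9) = 5.
Since b(9) = b(3) = 5, the sequence is eventually periodic: after a pre-period of length 2 it cycles with period 6.
For j ≥ 3, b(j) depends only on (j - 3) mod 6. (1973 - 3) mod 6 = 2, so b(1973) = b(5) = 45.

45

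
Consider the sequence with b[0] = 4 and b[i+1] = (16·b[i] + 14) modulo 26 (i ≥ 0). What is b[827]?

b[0] = 4,  b[1] = 0,  b[2] = 14,  b[3] = 4.
Since b[3] = b[0] = 4, the sequence is periodic with period 3.
(827 - 0) mod 3 = 2, so b[827] = b[2] = 14.

14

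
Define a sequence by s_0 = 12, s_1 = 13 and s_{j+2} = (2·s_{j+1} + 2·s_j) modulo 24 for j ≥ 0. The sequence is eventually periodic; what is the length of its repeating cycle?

3

s_0 = 12, s_1 = 13, s_2 = 2, s_3 = 6, s_4 = 16, s_5 = 20, s_6 = 0, s_7 = 16, s_8 = 8, s_9 = 0, s_{10} = 16.
Since (s_9, s_{10}) = (s_6, s_7) = (0, 16) (two consecutive terms determine the rest), the sequence is eventually periodic: after a pre-period of length 6 it cycles with period 3.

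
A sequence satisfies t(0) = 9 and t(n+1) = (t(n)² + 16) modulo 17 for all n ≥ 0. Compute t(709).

12

Computing terms: t(0) = 9; t(1) = 12; t(2) = 7; t(3) = 14; t(4) = 8; t(5) = 12.
Since t(5) = t(1) = 12, the sequence is eventually periodic: after a pre-period of length 1 it cycles with period 4.
For n ≥ 1, t(n) depends only on (n - 1) mod 4. (709 - 1) mod 4 = 0, so t(709) = t(1) = 12.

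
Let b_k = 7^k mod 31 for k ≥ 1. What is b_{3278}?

Computing terms: b_1 = 7,  b_2 = 18,  b_3 = 2,  b_4 = 14,  b_5 = 5,  b_6 = 4,  b_7 = 28,  b_8 = 10,  b_9 = 8,  b_{10} = 25,  b_{11} = 20,  b_{12} = 16,  b_{13} = 19,  b_{14} = 9,  b_{15} = 1,  b_{16} = 7.
The sequence repeats with period 15.
(3278 - 1) mod 15 = 7, so b_{3278} = b_8 = 10.

10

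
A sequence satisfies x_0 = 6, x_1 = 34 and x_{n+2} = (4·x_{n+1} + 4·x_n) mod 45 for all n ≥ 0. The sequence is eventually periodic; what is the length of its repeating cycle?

24

x_0 = 6,  x_1 = 34,  x_2 = 25,  x_3 = 11,  x_4 = 9,  x_5 = 35,  x_6 = 41,  x_7 = 34,  x_8 = 30,  x_9 = 31,  x_{10} = 19,  x_{11} = 20,  x_{12} = 21,  x_{13} = 29,  x_{14} = 20,  x_{15} = 16,  x_{16} = 9,  x_{17} = 10,  x_{18} = 31,  x_{19} = 29,  x_{20} = 15,  x_{21} = 41,  x_{22} = 44,  x_{23} = 25,  x_{24} = 6,  x_{25} = 34.
Since (x_{24}, x_{25}) = (x_0, x_1) = (6, 34) (two consecutive terms determine the rest), the sequence is periodic with period 24.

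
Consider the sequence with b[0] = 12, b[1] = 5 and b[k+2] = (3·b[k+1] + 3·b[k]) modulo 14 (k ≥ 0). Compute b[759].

0

Listing terms: b[0] = 12,  b[1] = 5,  b[2] = 9,  b[3] = 0,  b[4] = 13,  b[5] = 11,  b[6] = 2,  b[7] = 11,  b[8] = 11,  b[9] = 10,  b[10] = 7,  b[11] = 9,  b[12] = 6,  b[13] = 3,  b[14] = 13,  b[15] = 6,  b[16] = 1,  b[17] = 7,  b[18] = 10,  b[19] = 9,  b[20] = 1,  b[21] = 2,  b[22] = 9,  b[23] = 5,  b[24] = 0,  b[25] = 1,  b[26] = 3,  b[27] = 12,  b[28] = 3,  b[29] = 3,  b[30] = 4,  b[31] = 7,  b[32] = 5,  b[33] = 8,  b[34] = 11,  b[35] = 1,  b[36] = 8,  b[37] = 13,  b[38] = 7,  b[39] = 4,  b[40] = 5,  b[41] = 13,  b[42] = 12,  b[43] = 5.
The sequence repeats with period 42.
So b[759] = b[0 + ((759-0) mod 42)] = b[3] = 0.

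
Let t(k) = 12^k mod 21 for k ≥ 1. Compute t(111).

6

t(1) = 12,  t(2) = 18,  t(3) = 6,  t(4) = 9,  t(5) = 3,  t(6) = 15,  t(7) = 12.
Since t(7) = t(1) = 12, the sequence is periodic with period 6.
So t(111) = t(1 + ((111-1) mod 6)) = t(3) = 6.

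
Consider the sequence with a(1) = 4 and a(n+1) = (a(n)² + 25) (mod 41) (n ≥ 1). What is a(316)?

Listing terms: a(1) = 4,  a(2) = 0,  a(3) = 25,  a(4) = 35,  a(5) = 20,  a(6) = 15,  a(7) = 4.
The sequence repeats with period 6.
So a(316) = a(1 + ((316-1) mod 6)) = a(4) = 35.

35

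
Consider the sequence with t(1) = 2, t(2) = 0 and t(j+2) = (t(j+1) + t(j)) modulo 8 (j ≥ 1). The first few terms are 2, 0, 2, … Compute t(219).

2

Listing terms: t(1) = 2; t(2) = 0; t(3) = 2; t(4) = 2; t(5) = 4; t(6) = 6; t(7) = 2; t(8) = 0.
The sequence repeats with period 6.
So t(219) = t(1 + ((219-1) mod 6)) = t(3) = 2.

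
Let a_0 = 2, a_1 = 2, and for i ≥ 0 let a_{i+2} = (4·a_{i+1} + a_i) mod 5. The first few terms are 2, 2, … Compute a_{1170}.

3

Computing terms: a_0 = 2; a_1 = 2; a_2 = 0; a_3 = 2; a_4 = 3; a_5 = 4; a_6 = 4; a_7 = 0; a_8 = 4; a_9 = 1; a_{10} = 3; a_{11} = 3; a_{12} = 0; a_{13} = 3; a_{14} = 2; a_{15} = 1; a_{16} = 1; a_{17} = 0; a_{18} = 1; a_{19} = 4; a_{20} = 2; a_{21} = 2.
The sequence repeats with period 20.
(1170 - 0) mod 20 = 10, so a_{1170} = a_{10} = 3.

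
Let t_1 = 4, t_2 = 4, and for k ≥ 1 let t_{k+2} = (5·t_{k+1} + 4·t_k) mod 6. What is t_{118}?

2

t_1 = 4; t_2 = 4; t_3 = 0; t_4 = 4; t_5 = 2; t_6 = 2; t_7 = 0; t_8 = 2; t_9 = 4; t_{10} = 4.
Since (t_9, t_{10}) = (t_1, t_2) = (4, 4) (two consecutive terms determine the rest), the sequence is periodic with period 8.
(118 - 1) mod 8 = 5, so t_{118} = t_6 = 2.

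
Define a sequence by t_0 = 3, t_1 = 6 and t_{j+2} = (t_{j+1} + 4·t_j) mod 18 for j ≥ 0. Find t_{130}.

Listing terms: t_0 = 3,  t_1 = 6,  t_2 = 0,  t_3 = 6,  t_4 = 6,  t_5 = 12,  t_6 = 0,  t_7 = 12,  t_8 = 12,  t_9 = 6,  t_{10} = 0.
Since (t_9, t_{10}) = (t_1, t_2) = (6, 0) (two consecutive terms determine the rest), the sequence is eventually periodic: after a pre-period of length 1 it cycles with period 8.
For j ≥ 1, t_j depends only on (j - 1) mod 8. (130 - 1) mod 8 = 1, so t_{130} = t_2 = 0.

0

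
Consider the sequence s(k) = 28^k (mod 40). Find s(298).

s(0) = 1,  s(1) = 28,  s(2) = 24,  s(3) = 32,  s(4) = 16,  s(5) = 8,  s(6) = 24.
Since s(6) = s(2) = 24, the sequence is eventually periodic: after a pre-period of length 2 it cycles with period 4.
For k ≥ 2, s(k) depends only on (k - 2) mod 4. (298 - 2) mod 4 = 0, so s(298) = s(2) = 24.

24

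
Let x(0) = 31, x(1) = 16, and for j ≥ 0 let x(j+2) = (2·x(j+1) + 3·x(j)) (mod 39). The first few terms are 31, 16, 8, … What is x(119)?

Computing terms: x(0) = 31, x(1) = 16, x(2) = 8, x(3) = 25, x(4) = 35, x(5) = 28, x(6) = 5, x(7) = 16, x(8) = 8.
Since (x(7), x(8)) = (x(1), x(2)) = (16, 8) (two consecutive terms determine the rest), the sequence is eventually periodic: after a pre-period of length 1 it cycles with period 6.
For j ≥ 1, x(j) depends only on (j - 1) mod 6. (119 - 1) mod 6 = 4, so x(119) = x(5) = 28.

28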